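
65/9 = 7.22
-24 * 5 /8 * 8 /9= -40 /3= -13.33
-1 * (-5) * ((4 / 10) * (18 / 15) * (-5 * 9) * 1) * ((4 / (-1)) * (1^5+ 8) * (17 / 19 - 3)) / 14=-584.66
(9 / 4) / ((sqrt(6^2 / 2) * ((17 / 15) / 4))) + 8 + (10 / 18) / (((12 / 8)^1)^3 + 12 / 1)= 45 * sqrt(2) / 34 + 8896 / 1107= 9.91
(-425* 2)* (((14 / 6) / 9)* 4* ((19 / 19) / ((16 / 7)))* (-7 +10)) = -20825 / 18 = -1156.94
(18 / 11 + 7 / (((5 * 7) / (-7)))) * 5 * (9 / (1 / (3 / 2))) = 351 / 22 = 15.95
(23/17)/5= 23/85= 0.27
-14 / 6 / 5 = -7 / 15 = -0.47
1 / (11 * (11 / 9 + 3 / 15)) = 45 / 704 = 0.06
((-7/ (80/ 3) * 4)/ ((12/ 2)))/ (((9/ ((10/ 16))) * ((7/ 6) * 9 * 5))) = -1/ 4320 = -0.00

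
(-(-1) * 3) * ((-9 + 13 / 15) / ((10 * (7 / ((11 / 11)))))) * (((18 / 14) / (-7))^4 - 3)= 1054558362 / 1008840175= 1.05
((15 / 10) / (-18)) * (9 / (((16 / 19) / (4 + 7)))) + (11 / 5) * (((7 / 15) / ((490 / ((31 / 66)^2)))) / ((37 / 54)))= -223274999 / 22792000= -9.80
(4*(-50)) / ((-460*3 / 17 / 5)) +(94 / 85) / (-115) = 360968 / 29325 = 12.31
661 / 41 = 16.12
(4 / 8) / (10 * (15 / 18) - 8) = 3 / 2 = 1.50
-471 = -471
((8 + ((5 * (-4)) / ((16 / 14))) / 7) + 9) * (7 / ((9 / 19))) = 3857 / 18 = 214.28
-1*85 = -85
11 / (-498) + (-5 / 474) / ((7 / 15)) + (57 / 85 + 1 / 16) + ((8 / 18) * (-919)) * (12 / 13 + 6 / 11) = -16044158955733 / 26779312560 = -599.13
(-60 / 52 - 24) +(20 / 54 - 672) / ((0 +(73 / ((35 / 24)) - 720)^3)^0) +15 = -239306 / 351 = -681.78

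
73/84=0.87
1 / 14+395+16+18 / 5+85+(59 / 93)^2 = 302759743 / 605430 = 500.07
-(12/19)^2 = -144/361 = -0.40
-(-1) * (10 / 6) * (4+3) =35 / 3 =11.67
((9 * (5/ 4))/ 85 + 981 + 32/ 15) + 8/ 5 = 984.87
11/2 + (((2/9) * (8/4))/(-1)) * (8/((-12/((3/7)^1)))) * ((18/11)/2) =863/154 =5.60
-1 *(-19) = 19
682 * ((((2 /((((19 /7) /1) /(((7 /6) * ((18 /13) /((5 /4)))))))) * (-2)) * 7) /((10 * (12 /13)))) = -467852 /475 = -984.95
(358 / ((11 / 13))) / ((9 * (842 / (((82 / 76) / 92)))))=95407 / 145709784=0.00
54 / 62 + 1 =58 / 31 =1.87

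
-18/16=-1.12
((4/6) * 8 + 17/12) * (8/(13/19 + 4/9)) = 9234/193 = 47.84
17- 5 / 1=12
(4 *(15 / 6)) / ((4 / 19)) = 95 / 2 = 47.50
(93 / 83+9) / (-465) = -56 / 2573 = -0.02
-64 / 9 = -7.11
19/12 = 1.58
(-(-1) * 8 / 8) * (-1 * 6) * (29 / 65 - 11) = 4116 / 65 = 63.32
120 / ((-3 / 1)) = -40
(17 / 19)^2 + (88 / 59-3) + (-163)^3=-92240595431 / 21299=-4330747.71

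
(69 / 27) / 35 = 23 / 315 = 0.07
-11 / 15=-0.73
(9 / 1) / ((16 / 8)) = 9 / 2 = 4.50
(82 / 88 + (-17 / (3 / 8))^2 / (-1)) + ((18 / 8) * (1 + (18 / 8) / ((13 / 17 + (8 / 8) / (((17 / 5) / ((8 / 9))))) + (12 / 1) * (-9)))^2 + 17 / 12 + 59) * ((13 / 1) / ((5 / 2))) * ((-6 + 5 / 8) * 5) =-10798.76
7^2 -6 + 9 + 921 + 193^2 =38222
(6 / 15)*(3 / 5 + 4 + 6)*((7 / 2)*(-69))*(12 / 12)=-25599 / 25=-1023.96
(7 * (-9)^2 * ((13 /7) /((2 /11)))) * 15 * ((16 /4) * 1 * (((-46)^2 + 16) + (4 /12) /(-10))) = 740837097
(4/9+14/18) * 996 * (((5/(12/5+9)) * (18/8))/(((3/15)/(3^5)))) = 27732375/19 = 1459598.68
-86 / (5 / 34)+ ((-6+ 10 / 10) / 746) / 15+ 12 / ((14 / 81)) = -40369079 / 78330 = -515.37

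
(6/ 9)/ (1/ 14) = 28/ 3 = 9.33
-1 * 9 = -9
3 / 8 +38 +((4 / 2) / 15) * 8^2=5629 / 120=46.91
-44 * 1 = -44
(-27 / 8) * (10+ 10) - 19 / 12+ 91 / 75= -6787 / 100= -67.87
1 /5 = 0.20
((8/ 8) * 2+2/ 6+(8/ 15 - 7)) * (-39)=806/ 5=161.20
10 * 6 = 60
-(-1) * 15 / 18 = 5 / 6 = 0.83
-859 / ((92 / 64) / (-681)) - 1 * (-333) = 9367323 / 23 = 407274.91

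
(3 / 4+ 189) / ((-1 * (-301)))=759 / 1204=0.63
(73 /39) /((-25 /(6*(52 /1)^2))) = -30368 /25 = -1214.72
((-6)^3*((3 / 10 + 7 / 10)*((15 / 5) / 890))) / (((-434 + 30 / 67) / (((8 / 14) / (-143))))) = -10854 / 1617410795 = -0.00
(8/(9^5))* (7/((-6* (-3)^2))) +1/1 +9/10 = 30291857/15943230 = 1.90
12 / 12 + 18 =19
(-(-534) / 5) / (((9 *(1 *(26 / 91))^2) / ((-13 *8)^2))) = 23584288 / 15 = 1572285.87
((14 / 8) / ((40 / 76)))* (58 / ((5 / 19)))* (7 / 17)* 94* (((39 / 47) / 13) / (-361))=-4263 / 850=-5.02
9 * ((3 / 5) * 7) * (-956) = -180684 / 5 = -36136.80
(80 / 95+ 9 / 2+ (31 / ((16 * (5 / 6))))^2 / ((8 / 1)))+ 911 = 223018731 / 243200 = 917.02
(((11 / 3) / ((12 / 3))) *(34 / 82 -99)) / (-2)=22231 / 492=45.18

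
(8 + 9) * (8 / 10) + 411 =2123 / 5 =424.60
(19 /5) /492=19 /2460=0.01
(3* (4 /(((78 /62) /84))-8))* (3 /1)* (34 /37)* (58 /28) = 4438.32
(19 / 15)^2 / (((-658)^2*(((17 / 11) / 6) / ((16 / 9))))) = 31768 / 1242065475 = 0.00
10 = 10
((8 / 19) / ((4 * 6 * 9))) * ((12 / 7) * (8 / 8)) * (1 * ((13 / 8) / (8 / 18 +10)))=13 / 25004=0.00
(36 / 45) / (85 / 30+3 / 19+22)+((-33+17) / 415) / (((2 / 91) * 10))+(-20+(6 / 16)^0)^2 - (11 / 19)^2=769394030644 / 2134114675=360.52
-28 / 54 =-14 / 27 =-0.52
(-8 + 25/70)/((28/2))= -107/196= -0.55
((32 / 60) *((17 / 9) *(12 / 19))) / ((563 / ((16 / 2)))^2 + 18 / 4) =34816 / 271254735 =0.00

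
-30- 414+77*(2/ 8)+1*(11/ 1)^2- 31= -1339/ 4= -334.75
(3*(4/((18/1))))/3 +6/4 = 31/18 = 1.72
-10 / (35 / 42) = -12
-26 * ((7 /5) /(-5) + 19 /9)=-10712 /225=-47.61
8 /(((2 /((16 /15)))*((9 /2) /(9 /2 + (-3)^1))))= 64 /45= 1.42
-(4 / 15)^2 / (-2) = 8 / 225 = 0.04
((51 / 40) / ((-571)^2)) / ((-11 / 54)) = -1377 / 71729020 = -0.00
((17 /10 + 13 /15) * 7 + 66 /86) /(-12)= -24167 /15480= -1.56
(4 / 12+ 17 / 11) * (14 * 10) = 8680 / 33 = 263.03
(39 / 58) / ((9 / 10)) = 65 / 87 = 0.75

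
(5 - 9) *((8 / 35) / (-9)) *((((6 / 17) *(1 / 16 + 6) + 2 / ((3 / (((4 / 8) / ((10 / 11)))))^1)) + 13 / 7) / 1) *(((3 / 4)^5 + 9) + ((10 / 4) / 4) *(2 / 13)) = 7741954817 / 1871251200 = 4.14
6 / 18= 1 / 3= 0.33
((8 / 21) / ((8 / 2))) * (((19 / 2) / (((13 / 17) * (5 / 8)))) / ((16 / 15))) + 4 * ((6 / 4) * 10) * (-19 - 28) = -512917 / 182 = -2818.23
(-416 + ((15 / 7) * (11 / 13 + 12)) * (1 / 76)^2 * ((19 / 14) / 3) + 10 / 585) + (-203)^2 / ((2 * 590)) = -391830709931 / 1028270880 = -381.06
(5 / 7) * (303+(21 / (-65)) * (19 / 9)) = 58952 / 273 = 215.94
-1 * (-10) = 10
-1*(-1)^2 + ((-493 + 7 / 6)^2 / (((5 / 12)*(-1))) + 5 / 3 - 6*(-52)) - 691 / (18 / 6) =-8707166 / 15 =-580477.73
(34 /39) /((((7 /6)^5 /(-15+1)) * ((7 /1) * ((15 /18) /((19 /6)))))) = -3348864 /1092455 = -3.07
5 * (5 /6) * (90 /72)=125 /24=5.21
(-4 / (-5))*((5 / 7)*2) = 8 / 7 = 1.14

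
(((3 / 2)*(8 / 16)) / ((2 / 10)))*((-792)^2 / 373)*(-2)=-4704480 / 373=-12612.55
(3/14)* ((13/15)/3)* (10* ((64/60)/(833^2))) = 208/218575035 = 0.00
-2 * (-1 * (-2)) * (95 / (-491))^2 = -36100 / 241081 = -0.15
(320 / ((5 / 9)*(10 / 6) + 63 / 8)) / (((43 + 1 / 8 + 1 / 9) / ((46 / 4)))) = 57231360 / 5917813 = 9.67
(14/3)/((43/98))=1372/129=10.64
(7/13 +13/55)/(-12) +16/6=3721/1430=2.60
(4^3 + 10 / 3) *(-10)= -673.33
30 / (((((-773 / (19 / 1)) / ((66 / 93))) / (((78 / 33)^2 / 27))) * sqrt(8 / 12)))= -128440 * sqrt(6) / 2372337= -0.13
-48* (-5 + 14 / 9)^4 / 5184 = -923521 / 708588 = -1.30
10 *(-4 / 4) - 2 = -12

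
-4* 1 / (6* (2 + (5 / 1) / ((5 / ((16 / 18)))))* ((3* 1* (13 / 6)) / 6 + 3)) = -36 / 637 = -0.06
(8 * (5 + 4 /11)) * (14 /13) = 6608 /143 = 46.21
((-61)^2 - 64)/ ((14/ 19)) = 4963.07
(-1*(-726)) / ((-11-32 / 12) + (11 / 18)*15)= -484 / 3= -161.33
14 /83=0.17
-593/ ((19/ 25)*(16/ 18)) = -133425/ 152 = -877.80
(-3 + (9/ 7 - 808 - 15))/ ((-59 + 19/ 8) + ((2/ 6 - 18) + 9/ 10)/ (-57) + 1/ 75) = 197436600/ 13482413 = 14.64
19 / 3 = 6.33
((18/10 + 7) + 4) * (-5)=-64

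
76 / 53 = 1.43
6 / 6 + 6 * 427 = 2563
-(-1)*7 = 7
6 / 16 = 3 / 8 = 0.38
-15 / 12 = -5 / 4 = -1.25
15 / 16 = 0.94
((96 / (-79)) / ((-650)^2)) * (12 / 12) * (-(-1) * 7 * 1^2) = -168 / 8344375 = -0.00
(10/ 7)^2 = 100/ 49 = 2.04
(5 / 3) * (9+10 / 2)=70 / 3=23.33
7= 7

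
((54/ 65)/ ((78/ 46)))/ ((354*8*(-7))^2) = 23/ 18448743040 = 0.00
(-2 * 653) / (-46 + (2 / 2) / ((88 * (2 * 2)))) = 28.39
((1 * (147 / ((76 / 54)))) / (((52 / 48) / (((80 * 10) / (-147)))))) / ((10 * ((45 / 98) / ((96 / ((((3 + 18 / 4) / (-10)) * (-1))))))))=-3612672 / 247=-14626.20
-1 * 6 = -6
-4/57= -0.07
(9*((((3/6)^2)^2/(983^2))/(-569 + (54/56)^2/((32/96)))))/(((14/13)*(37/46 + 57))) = -18837/1140563116260959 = -0.00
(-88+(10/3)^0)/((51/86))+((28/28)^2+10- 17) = -152.71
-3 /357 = -1 /119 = -0.01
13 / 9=1.44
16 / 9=1.78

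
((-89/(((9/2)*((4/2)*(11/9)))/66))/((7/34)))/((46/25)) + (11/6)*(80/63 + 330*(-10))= -32416880/4347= -7457.30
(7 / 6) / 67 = 0.02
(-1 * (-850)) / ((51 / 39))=650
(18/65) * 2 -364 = -23624/65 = -363.45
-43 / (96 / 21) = -301 / 32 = -9.41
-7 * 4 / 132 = -7 / 33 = -0.21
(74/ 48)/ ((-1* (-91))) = 37/ 2184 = 0.02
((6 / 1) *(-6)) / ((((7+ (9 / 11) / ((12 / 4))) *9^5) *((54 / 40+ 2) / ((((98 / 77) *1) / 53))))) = -14 / 23298111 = -0.00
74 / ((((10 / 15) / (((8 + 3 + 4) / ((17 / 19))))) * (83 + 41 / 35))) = 22.11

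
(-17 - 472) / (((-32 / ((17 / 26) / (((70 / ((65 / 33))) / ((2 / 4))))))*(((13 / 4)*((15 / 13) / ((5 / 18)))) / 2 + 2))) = 2771 / 172480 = 0.02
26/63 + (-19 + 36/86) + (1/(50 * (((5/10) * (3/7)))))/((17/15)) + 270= 58006898/230265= 251.91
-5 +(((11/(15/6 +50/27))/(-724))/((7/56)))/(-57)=-4040429/808165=-5.00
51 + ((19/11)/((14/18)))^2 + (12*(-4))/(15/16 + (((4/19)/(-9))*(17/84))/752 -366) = 163844148325812/2922482582173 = 56.06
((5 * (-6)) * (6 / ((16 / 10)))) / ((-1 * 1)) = 225 / 2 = 112.50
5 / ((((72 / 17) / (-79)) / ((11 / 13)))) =-73865 / 936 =-78.92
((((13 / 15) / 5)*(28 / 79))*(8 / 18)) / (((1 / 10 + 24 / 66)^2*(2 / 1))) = 352352 / 5547933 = 0.06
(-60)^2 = 3600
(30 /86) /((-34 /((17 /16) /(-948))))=5 /434816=0.00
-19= -19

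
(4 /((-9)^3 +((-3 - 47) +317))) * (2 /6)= -2 /693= -0.00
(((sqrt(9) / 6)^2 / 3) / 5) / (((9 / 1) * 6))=1 / 3240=0.00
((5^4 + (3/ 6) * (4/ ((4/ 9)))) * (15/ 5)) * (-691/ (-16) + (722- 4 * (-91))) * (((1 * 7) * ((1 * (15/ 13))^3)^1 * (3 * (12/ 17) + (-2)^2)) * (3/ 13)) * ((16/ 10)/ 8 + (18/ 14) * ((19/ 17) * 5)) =138184094475/ 578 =239072827.81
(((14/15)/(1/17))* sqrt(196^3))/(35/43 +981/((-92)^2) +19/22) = 2614555465984/107702955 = 24275.61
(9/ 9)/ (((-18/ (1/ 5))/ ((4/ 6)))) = -1/ 135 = -0.01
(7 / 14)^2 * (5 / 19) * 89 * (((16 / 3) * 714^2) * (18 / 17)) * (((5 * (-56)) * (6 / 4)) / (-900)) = 149460192 / 19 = 7866325.89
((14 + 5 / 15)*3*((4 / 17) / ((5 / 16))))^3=20842283008 / 614125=33938.18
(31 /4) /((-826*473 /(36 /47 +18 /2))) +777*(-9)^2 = 4622799670659 /73451224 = 62937.00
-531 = -531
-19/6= -3.17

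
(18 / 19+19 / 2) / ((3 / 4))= 794 / 57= 13.93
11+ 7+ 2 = 20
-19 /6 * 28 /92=-133 /138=-0.96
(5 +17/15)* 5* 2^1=184/3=61.33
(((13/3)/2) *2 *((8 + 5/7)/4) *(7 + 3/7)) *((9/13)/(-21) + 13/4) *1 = 928603/4116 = 225.61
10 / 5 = 2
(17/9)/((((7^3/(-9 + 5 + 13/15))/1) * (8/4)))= -799/92610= -0.01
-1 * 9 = -9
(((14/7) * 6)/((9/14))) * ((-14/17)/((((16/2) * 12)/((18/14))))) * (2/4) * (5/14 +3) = -47/136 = -0.35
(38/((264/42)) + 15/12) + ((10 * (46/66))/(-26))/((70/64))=7699/1092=7.05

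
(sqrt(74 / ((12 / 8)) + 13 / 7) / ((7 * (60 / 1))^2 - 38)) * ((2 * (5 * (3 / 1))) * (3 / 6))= 25 * sqrt(903) / 1234534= 0.00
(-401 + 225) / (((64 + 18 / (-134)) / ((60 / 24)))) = -2680 / 389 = -6.89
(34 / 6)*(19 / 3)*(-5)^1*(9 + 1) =-16150 / 9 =-1794.44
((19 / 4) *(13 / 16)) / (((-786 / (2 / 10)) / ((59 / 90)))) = -14573 / 22636800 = -0.00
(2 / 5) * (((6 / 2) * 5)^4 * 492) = 9963000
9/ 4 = 2.25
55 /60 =11 /12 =0.92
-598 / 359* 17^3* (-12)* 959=33810204792 / 359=94178843.43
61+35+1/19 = 1825/19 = 96.05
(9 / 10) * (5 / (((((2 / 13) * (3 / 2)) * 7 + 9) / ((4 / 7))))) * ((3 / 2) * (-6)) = -351 / 161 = -2.18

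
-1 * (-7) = 7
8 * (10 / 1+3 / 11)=904 / 11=82.18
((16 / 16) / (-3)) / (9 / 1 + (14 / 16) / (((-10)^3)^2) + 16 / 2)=-8000000 / 408000021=-0.02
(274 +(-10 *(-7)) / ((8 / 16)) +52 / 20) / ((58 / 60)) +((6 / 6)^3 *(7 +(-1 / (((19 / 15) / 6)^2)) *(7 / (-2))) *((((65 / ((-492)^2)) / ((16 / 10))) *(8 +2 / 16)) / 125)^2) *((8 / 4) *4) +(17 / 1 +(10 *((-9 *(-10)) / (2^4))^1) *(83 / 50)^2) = 4734453521333011193393 / 7851914836800307200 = 602.97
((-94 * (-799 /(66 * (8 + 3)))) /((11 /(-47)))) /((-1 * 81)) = 5.46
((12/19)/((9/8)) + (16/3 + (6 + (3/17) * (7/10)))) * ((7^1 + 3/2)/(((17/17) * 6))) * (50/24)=194095/5472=35.47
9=9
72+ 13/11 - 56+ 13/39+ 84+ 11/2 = 7063/66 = 107.02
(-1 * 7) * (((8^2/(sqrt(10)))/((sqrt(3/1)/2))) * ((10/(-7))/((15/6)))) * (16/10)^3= 131072 * sqrt(30)/1875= 382.89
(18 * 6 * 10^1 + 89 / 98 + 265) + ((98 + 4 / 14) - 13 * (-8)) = 151723 / 98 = 1548.19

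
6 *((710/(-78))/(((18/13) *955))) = -71/1719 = -0.04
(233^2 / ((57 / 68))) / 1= 3691652 / 57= 64765.82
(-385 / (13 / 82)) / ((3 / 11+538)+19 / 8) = -2778160 / 618501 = -4.49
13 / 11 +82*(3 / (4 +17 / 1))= 993 / 77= 12.90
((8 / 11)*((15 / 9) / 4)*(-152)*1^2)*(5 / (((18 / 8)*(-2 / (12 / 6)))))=30400 / 297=102.36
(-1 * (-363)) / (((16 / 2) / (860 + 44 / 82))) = 6403683 / 164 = 39046.85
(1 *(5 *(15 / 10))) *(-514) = -3855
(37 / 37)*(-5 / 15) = -1 / 3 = -0.33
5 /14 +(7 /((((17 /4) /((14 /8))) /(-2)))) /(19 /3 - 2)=-3011 /3094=-0.97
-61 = -61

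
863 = 863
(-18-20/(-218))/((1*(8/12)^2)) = -4392/109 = -40.29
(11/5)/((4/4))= 11/5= 2.20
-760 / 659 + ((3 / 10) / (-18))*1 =-46259 / 39540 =-1.17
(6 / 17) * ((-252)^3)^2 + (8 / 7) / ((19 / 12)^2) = 3882931570658765952 / 42959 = 90386917075787.75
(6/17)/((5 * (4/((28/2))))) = 0.25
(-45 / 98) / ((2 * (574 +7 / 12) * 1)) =-27 / 67571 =-0.00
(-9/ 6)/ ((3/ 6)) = -3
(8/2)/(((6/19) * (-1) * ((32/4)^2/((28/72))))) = -133/1728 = -0.08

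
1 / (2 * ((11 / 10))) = 5 / 11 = 0.45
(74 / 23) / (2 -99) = -74 / 2231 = -0.03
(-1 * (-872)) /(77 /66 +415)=5232 /2497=2.10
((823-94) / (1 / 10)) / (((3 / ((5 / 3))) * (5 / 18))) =14580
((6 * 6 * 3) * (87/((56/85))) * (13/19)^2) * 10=168716925/2527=66765.70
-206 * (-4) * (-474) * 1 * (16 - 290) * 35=3745623840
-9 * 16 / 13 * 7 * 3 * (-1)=3024 / 13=232.62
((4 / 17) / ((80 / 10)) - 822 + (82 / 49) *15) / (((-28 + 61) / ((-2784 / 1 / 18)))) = 307999256 / 82467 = 3734.82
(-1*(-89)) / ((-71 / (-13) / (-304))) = -351728 / 71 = -4953.92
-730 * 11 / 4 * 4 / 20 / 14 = -803 / 28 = -28.68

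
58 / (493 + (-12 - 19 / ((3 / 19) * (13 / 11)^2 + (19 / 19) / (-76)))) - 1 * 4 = -2859566 / 742543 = -3.85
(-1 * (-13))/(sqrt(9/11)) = 13 * sqrt(11)/3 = 14.37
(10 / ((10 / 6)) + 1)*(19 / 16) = 133 / 16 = 8.31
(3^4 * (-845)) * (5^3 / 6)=-2851875 / 2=-1425937.50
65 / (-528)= -65 / 528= -0.12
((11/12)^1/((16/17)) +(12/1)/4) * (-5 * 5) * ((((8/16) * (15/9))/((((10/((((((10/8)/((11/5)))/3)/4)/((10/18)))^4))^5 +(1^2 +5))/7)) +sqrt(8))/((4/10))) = -95375 * sqrt(2)/192-39467102656345367431640625/6662593241248421749218917786850745610317255880192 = -702.50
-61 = -61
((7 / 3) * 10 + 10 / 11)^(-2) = 0.00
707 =707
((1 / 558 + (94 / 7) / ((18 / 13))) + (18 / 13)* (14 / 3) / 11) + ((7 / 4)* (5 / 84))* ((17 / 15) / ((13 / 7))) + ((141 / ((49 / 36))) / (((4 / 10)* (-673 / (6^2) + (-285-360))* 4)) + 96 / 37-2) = 99992232373585 / 9217379227056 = 10.85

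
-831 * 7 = -5817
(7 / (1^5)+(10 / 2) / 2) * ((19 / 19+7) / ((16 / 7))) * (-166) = -11039 / 2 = -5519.50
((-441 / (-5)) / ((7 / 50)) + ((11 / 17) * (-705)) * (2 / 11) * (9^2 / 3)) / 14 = -13680 / 119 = -114.96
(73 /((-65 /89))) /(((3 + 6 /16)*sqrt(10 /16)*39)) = -103952*sqrt(10) /342225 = -0.96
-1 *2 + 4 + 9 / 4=17 / 4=4.25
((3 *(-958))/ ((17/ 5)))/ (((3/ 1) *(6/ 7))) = -16765/ 51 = -328.73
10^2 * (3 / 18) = 50 / 3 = 16.67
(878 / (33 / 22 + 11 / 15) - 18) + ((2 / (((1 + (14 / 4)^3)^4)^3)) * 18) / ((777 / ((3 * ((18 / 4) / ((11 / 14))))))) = 441627794635168461744282515389660546 / 1177252416668906140561219646860149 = 375.13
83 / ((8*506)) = 83 / 4048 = 0.02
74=74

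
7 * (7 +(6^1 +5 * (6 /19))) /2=1939 /38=51.03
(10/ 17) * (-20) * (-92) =18400/ 17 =1082.35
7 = 7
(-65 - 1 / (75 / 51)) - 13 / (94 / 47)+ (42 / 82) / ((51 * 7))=-2515423 / 34850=-72.18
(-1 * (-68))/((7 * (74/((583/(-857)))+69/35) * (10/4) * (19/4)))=-317152/41408657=-0.01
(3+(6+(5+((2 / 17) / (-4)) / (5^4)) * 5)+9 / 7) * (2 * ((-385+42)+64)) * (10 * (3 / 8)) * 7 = -878634891 / 1700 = -516844.05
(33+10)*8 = 344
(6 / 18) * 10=10 / 3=3.33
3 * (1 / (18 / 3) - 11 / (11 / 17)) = -101 / 2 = -50.50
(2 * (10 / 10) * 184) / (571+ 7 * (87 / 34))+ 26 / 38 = 498027 / 380437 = 1.31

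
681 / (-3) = -227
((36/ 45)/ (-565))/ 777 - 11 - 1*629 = -1404816004/ 2195025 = -640.00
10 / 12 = 5 / 6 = 0.83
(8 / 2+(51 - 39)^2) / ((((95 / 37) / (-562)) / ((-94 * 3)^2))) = -244736064288 / 95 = -2576169097.77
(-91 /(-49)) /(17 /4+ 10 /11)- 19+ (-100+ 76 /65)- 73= -19672776 /103285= -190.47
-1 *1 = -1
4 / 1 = 4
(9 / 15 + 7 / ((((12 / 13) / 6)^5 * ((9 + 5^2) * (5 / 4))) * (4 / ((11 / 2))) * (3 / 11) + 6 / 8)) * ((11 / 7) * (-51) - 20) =-4692797657077 / 4721847165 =-993.85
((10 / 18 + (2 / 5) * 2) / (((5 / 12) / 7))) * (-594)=-338184 / 25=-13527.36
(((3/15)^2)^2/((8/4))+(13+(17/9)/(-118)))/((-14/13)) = -28010632/2323125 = -12.06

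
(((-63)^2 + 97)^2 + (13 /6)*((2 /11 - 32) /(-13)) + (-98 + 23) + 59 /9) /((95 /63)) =602993629 /55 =10963520.53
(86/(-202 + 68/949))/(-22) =40807/2107930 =0.02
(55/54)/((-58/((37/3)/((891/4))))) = -185/190269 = -0.00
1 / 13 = 0.08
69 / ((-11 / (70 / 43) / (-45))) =459.51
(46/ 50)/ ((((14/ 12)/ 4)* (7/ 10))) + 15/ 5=1839/ 245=7.51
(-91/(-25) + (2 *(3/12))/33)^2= 36372961/2722500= 13.36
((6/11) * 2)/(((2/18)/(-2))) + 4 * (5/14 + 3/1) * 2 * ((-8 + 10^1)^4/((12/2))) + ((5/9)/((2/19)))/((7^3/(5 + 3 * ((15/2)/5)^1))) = 7080559/135828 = 52.13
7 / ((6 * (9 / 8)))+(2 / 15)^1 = 158 / 135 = 1.17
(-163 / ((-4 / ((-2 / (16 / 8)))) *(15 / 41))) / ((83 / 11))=-73513 / 4980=-14.76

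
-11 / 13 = -0.85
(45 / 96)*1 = 15 / 32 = 0.47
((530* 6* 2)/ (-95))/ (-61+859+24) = -212/ 2603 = -0.08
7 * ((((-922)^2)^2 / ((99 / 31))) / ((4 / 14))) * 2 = 1097694423918064 / 99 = 11087822463818.83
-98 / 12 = -49 / 6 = -8.17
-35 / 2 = -17.50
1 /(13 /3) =3 /13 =0.23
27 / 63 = 3 / 7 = 0.43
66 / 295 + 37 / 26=12631 / 7670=1.65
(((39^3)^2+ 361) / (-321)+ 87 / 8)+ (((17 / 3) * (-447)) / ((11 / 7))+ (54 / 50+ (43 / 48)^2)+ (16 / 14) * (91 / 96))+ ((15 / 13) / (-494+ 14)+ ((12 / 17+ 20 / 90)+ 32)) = -18251281751739371 / 1664748800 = -10963384.84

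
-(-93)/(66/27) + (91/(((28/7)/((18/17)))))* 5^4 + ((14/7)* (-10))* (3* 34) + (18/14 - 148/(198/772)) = 146996576/11781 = 12477.43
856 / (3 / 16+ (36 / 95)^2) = 123606400 / 47811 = 2585.31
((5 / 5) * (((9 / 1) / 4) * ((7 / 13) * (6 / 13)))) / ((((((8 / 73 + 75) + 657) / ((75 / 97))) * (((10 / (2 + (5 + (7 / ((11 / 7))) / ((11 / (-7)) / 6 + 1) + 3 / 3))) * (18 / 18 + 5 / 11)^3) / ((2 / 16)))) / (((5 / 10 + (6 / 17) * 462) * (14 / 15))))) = 155511914618907 / 30258537973940224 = 0.01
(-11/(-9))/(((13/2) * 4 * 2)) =11/468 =0.02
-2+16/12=-2/3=-0.67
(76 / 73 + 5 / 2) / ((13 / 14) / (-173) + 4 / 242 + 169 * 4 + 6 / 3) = 75756527 / 14505049411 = 0.01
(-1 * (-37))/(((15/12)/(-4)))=-592/5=-118.40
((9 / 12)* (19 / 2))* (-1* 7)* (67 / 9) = -8911 / 24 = -371.29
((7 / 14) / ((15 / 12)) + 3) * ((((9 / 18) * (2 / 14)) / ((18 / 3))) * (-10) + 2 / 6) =51 / 70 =0.73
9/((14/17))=153/14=10.93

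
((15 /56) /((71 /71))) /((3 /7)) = 5 /8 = 0.62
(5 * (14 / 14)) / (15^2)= 1 / 45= 0.02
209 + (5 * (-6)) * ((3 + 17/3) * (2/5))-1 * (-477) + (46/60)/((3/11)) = 52633/90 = 584.81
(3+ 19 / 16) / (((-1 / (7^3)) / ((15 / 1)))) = -344715 / 16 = -21544.69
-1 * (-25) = 25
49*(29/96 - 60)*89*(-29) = 724793839/96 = 7549935.82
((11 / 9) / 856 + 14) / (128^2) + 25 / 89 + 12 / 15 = 60760944431 / 56168939520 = 1.08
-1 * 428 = -428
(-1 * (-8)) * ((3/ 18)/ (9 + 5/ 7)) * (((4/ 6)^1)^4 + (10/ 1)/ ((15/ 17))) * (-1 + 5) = 26152/ 4131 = 6.33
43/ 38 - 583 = -22111/ 38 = -581.87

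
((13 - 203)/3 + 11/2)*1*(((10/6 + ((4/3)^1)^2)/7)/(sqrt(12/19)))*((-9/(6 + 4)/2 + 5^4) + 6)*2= -135656527*sqrt(57)/22680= -45158.04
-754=-754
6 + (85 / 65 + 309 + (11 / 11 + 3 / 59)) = 317.36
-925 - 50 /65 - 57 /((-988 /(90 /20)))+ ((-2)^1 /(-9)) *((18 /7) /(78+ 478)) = -93654065 /101192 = -925.51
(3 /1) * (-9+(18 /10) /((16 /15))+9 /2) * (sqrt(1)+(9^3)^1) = -49275 /8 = -6159.38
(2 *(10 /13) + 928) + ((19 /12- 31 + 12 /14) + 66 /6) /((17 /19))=16891627 /18564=909.91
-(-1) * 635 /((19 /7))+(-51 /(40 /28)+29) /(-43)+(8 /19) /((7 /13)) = 13433081 /57190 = 234.89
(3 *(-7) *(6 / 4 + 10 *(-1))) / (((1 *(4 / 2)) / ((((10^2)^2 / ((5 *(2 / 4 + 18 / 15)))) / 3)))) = 35000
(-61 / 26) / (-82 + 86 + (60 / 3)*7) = -61 / 3744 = -0.02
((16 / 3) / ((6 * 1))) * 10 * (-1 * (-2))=160 / 9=17.78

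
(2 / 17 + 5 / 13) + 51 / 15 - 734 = -730.10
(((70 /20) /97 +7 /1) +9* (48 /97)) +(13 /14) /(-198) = 3088133 /268884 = 11.49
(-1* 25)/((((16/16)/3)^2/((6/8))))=-675/4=-168.75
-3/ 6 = -1/ 2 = -0.50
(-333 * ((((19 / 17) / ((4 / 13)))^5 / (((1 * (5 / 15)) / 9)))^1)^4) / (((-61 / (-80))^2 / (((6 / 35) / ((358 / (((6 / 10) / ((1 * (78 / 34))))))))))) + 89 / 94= -1371242027858190788894570891152427702029331813974613472413 / 225008003609900403202442530291769428410368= -6094192232537348.86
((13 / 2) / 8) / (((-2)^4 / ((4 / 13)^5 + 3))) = 1114903 / 7311616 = 0.15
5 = 5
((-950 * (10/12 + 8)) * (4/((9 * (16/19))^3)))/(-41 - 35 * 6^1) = 172675325/562111488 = 0.31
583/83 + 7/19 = 11658/1577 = 7.39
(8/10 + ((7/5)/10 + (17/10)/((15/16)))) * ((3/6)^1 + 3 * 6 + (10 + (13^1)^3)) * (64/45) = 29412208/3375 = 8714.73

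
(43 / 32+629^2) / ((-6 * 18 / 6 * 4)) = -4220185 / 768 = -5495.03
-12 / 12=-1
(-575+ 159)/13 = -32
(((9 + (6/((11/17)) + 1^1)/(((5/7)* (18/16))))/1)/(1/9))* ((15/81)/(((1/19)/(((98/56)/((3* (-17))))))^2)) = 190740487/12359952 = 15.43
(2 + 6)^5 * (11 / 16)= 22528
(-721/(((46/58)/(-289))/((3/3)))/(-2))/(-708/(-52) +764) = -78555113/465014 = -168.93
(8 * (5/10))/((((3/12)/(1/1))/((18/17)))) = 288/17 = 16.94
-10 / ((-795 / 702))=468 / 53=8.83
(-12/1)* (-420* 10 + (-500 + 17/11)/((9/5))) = 1772860/33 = 53723.03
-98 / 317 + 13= 12.69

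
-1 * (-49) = 49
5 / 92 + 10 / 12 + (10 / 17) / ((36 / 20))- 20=-264425 / 14076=-18.79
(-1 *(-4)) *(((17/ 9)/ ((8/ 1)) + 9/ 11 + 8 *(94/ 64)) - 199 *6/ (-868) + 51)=11202073/ 42966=260.72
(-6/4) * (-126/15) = 63/5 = 12.60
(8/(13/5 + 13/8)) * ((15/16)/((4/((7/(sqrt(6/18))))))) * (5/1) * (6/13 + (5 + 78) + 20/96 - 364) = -76530125 * sqrt(3)/17576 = -7541.77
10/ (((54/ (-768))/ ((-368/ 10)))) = 5233.78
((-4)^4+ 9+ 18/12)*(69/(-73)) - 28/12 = -111353/438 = -254.23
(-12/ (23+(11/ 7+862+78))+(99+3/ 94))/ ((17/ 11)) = 86413899/ 1348712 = 64.07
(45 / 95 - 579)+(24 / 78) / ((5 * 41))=-29293604 / 50635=-578.52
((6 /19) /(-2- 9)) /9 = -2 /627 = -0.00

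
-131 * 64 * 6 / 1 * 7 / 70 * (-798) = 20071296 / 5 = 4014259.20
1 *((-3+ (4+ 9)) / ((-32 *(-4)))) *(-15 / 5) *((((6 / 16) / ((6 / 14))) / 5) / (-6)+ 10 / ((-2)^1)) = 1207 / 1024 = 1.18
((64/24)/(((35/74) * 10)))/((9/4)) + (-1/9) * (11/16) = 0.17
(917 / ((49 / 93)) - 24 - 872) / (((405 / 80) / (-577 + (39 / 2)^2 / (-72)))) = -97124.92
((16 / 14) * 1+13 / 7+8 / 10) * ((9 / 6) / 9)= 19 / 30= 0.63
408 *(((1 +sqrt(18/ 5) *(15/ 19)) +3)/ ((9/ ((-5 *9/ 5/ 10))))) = -816/ 5-1836 *sqrt(10)/ 95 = -224.32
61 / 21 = 2.90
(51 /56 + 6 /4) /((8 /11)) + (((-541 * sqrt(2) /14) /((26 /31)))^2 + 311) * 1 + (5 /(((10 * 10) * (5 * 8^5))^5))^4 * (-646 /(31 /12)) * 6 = 227407947892254557964847062157030874233926022268435153566759054379681465361401982344990870732799999999999999999999999999999999999999999999999975927133 /49870447399215913552480598556257236204307890205991378864007401551648385795931427877525913600000000000000000000000000000000000000000000000000000000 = 4559.97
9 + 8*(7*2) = 121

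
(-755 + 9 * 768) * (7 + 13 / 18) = 855823 / 18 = 47545.72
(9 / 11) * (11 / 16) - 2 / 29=229 / 464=0.49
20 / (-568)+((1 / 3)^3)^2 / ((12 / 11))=-0.03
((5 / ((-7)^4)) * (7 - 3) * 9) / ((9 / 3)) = 60 / 2401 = 0.02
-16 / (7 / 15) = -240 / 7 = -34.29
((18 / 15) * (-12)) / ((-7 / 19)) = 1368 / 35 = 39.09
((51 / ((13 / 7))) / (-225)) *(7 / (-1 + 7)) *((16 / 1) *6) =-13328 / 975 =-13.67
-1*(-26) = 26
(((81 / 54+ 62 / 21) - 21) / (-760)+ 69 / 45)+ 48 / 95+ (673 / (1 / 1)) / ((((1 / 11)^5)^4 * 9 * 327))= 4817374343713481109150302147 / 31313520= 153843271012440668093.22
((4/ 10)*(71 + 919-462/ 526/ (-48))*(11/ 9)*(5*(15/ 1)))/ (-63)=-229129835/ 397656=-576.20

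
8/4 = 2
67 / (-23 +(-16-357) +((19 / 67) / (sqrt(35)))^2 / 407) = -4284368935 / 25322538419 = -0.17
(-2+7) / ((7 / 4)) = 20 / 7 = 2.86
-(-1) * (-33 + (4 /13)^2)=-5561 /169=-32.91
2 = 2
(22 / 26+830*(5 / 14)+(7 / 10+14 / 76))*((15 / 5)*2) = 15465504 / 8645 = 1788.95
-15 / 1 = -15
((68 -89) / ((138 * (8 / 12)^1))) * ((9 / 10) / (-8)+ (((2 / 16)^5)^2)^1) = 12683575191 / 493921239040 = 0.03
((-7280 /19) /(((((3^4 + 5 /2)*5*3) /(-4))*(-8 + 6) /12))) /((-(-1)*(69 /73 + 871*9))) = -425152 /453989667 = -0.00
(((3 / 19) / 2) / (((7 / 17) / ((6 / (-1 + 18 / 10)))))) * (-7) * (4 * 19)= -765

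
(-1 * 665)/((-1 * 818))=665/818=0.81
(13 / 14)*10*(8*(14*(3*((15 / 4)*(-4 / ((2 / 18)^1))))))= -421200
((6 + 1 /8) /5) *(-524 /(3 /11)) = -70609 /30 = -2353.63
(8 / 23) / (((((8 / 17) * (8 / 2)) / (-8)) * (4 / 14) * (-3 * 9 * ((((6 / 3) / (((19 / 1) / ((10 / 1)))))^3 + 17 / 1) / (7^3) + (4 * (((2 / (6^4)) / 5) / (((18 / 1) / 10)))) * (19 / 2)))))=30236090724 / 9384976373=3.22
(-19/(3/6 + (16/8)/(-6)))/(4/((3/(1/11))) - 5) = 3762/161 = 23.37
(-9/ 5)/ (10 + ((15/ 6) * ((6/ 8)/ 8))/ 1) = -0.18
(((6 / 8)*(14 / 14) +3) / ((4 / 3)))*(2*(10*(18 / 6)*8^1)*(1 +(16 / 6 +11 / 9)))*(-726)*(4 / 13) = -19166400 / 13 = -1474338.46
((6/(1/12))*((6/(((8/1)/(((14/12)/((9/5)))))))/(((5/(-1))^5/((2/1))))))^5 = -537824/95367431640625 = -0.00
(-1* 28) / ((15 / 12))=-112 / 5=-22.40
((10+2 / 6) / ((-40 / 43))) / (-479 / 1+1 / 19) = 25327 / 1092000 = 0.02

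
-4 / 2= -2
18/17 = 1.06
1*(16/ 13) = 16/ 13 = 1.23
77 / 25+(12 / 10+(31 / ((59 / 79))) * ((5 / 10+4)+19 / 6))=322.51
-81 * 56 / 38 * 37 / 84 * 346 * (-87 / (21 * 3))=25122.72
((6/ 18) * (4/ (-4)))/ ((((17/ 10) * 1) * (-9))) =10/ 459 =0.02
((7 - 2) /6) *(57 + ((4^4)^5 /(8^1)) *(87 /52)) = 4982162064595 /26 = 191621617869.04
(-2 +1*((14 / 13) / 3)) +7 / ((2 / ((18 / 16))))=1433 / 624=2.30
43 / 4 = 10.75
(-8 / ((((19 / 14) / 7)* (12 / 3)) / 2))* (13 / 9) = -5096 / 171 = -29.80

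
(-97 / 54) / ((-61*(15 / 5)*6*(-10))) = -97 / 592920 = -0.00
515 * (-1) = -515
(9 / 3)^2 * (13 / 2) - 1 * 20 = 77 / 2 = 38.50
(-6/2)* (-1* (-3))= -9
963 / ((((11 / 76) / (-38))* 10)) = -25283.13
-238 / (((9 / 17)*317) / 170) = -241.09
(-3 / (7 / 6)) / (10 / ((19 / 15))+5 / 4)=-1368 / 4865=-0.28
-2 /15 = -0.13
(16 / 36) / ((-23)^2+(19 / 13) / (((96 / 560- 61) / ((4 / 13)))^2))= 39832849108 / 47411052002397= 0.00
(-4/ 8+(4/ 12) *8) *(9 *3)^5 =62178597/ 2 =31089298.50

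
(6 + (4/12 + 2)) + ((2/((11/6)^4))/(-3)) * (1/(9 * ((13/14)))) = 8.33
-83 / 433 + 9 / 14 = 2735 / 6062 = 0.45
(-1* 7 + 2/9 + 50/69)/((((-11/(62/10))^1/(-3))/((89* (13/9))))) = -44941351/34155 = -1315.81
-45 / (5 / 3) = -27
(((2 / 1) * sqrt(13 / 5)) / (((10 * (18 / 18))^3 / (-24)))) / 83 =-0.00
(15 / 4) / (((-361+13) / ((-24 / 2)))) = 15 / 116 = 0.13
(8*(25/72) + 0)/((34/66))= 275/51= 5.39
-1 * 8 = -8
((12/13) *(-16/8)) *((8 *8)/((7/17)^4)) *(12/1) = -1539459072/31213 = -49321.09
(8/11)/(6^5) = 1/10692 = 0.00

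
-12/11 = -1.09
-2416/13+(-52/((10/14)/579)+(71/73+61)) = -200595224/4745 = -42275.07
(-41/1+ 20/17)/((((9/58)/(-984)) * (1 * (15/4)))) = 51516992/765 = 67342.47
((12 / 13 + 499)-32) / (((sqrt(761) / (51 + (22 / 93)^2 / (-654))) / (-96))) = -28077012283936 * sqrt(761) / 9326536713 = -83046.78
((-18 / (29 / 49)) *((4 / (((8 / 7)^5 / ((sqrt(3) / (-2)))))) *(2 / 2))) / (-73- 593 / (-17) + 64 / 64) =-1.46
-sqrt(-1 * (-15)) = -sqrt(15) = -3.87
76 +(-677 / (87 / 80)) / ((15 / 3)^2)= 22228 / 435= 51.10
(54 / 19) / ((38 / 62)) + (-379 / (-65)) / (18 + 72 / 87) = 63378011 / 12811890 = 4.95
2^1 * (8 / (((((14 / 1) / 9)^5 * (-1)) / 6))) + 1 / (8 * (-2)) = -2851159 / 268912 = -10.60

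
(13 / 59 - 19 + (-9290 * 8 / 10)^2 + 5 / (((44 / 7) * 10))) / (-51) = -95592690239 / 88264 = -1083031.48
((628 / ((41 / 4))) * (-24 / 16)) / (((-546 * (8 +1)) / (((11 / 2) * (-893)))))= -3084422 / 33579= -91.86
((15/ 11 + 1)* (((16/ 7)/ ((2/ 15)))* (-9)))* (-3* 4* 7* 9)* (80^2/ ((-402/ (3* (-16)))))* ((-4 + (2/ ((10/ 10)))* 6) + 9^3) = 155271168000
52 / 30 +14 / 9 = 148 / 45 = 3.29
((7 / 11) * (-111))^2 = 603729 / 121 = 4989.50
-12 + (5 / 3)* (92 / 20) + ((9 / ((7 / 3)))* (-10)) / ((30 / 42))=-175 / 3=-58.33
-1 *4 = -4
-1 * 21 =-21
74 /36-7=-89 /18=-4.94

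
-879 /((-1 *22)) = 879 /22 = 39.95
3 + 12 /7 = 33 /7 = 4.71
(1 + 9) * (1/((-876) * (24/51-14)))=17/20148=0.00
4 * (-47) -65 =-253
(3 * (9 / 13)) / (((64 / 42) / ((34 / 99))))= 1071 / 2288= 0.47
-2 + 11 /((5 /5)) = 9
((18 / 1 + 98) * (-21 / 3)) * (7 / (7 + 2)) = -5684 / 9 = -631.56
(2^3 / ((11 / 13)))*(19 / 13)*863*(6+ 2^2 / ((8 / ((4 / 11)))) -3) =4591160 / 121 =37943.47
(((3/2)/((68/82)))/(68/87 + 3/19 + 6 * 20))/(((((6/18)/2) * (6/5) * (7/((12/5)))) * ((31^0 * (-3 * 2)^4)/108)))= 203319/95158588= 0.00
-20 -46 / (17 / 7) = -662 / 17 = -38.94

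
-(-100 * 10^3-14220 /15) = 100948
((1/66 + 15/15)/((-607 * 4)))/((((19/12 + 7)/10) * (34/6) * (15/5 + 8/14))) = -1407/58457135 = -0.00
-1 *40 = -40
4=4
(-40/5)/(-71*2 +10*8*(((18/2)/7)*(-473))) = 28/170777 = 0.00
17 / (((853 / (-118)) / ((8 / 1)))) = -16048 / 853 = -18.81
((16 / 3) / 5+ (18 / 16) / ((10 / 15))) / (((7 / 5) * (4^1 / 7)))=661 / 192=3.44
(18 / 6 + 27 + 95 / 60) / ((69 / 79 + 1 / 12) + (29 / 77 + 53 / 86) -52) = -99134651 / 157099429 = -0.63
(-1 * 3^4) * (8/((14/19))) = -6156/7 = -879.43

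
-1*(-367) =367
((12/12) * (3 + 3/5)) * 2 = 36/5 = 7.20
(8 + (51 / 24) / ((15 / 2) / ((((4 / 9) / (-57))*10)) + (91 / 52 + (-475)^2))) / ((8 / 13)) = 187641649 / 14433956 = 13.00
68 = 68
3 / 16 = 0.19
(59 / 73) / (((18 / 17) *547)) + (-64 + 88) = 17251195 / 718758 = 24.00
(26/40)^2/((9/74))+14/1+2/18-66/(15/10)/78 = 132763/7800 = 17.02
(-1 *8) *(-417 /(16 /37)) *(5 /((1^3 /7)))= 540015 /2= 270007.50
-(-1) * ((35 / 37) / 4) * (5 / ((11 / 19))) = 3325 / 1628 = 2.04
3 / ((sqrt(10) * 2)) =0.47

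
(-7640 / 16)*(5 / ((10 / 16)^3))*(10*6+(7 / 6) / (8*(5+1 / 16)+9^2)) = -2139053312 / 3645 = -586845.90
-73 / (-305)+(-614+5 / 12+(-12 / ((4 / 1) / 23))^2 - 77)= 4070.66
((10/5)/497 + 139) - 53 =86.00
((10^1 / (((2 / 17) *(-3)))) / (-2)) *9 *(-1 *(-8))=1020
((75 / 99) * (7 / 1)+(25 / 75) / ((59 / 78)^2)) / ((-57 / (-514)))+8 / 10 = 1763765474 / 32738805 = 53.87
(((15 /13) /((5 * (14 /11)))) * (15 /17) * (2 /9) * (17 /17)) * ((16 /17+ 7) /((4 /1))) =7425 /105196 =0.07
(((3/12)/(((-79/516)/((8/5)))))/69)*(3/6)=-172/9085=-0.02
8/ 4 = 2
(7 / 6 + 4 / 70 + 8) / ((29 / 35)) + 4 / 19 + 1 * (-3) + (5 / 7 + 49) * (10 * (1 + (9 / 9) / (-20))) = 11122703 / 23142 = 480.63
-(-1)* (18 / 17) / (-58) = -9 / 493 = -0.02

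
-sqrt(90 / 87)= -sqrt(870) / 29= -1.02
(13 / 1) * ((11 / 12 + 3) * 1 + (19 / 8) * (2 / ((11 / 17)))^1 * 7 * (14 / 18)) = 112957 / 198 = 570.49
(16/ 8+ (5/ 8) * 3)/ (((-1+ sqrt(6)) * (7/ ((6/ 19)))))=0.12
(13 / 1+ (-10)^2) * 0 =0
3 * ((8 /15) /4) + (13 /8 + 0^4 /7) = 81 /40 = 2.02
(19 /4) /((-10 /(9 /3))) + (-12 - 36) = -1977 /40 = -49.42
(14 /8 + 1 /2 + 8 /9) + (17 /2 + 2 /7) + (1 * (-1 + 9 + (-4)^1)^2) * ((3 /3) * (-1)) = -1027 /252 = -4.08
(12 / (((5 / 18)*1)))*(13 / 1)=2808 / 5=561.60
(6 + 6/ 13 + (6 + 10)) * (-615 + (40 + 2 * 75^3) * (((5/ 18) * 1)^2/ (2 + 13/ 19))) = 28516573270/ 53703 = 531005.22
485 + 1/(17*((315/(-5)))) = 519434/1071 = 485.00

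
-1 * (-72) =72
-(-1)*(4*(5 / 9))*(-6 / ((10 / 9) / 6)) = -72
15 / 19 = 0.79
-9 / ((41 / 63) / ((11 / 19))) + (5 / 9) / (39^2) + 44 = 383829766 / 10663731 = 35.99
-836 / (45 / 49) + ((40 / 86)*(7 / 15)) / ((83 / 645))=-3393712 / 3735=-908.62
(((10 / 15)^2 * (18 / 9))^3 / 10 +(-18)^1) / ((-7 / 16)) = 1045664 / 25515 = 40.98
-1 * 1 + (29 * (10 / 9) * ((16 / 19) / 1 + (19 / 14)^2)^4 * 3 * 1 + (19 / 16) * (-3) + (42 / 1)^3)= 22819392931390543465 / 288489458350464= 79099.57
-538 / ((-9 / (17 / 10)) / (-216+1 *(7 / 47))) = -9278617 / 423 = -21935.26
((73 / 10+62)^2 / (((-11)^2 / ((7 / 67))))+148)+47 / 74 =37874621 / 247900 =152.78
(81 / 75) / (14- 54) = -27 / 1000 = -0.03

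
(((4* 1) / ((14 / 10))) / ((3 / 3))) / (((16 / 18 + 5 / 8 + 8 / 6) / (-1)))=-288 / 287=-1.00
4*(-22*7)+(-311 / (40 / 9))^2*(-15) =-23700323 / 320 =-74063.51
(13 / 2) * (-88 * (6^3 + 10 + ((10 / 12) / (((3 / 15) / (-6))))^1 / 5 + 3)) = -128128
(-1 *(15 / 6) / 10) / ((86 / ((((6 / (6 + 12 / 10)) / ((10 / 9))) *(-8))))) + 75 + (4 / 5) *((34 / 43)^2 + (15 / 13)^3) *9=7359131973 / 81245060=90.58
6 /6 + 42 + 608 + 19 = 670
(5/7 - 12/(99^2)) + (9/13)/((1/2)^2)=1035275/297297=3.48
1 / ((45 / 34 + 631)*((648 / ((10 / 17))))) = 5 / 3482838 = 0.00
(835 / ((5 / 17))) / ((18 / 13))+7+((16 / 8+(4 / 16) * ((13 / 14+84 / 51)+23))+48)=18110891 / 8568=2113.78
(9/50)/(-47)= -9/2350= -0.00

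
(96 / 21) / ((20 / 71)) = 16.23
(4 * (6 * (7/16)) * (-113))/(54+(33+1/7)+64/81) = -1345491/99716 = -13.49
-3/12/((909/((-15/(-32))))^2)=-25/376049664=-0.00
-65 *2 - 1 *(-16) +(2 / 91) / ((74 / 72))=-383766 / 3367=-113.98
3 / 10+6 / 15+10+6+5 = 217 / 10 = 21.70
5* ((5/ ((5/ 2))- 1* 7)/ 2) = -25/ 2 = -12.50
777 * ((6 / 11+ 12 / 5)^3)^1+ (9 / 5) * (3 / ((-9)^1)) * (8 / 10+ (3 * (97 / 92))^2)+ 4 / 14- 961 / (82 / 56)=7756856917077753 / 404152826000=19192.88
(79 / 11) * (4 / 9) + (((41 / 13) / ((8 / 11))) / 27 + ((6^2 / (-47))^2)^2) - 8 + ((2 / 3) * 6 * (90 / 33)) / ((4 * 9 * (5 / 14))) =-3.45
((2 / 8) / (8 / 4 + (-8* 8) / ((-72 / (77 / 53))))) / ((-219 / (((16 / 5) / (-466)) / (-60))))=-53 / 1335206500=-0.00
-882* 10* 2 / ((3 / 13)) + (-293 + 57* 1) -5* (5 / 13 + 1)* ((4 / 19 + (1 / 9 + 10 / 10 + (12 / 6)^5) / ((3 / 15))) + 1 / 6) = -19222717 / 247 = -77824.77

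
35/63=5/9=0.56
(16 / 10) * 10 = 16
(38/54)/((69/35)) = 0.36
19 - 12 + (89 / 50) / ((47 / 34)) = 9738 / 1175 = 8.29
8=8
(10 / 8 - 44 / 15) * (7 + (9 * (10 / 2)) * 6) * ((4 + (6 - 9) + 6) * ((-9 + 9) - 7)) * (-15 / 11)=-1370873 / 44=-31156.20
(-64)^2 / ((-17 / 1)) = -4096 / 17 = -240.94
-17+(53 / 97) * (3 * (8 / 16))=-3139 / 194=-16.18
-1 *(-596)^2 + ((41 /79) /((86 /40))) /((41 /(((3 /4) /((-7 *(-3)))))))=-8446681259 /23779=-355216.00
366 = 366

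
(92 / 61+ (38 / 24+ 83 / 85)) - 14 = -9.93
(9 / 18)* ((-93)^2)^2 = 74805201 / 2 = 37402600.50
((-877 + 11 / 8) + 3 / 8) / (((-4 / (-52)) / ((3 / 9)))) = -15171 / 4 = -3792.75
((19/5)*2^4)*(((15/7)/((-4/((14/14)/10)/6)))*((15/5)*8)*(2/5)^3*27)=-3545856/4375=-810.48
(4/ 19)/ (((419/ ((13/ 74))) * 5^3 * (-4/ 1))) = -13/ 73639250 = -0.00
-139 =-139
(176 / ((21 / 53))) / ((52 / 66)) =51304 / 91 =563.78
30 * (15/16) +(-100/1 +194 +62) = 1473/8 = 184.12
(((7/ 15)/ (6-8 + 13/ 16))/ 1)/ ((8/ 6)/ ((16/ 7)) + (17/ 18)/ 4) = -2688/ 5605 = -0.48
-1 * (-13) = 13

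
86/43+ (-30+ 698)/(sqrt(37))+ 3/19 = 41/19+ 668* sqrt(37)/37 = 111.98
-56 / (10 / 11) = -308 / 5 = -61.60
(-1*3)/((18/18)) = -3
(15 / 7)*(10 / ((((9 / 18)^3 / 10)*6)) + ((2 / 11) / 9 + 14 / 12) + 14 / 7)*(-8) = -540620 / 231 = -2340.35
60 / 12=5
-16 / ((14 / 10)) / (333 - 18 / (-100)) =-4000 / 116613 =-0.03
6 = 6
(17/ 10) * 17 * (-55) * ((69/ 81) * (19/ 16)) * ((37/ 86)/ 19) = -2705329/ 74304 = -36.41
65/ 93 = 0.70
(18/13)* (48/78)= 144/169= 0.85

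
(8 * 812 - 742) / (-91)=-822 / 13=-63.23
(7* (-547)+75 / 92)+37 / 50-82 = -8991723 / 2300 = -3909.44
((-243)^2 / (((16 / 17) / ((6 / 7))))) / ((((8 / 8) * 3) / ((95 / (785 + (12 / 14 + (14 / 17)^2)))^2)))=588518196261975 / 2250482958152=261.51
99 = 99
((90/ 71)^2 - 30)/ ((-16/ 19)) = 1359735/ 40328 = 33.72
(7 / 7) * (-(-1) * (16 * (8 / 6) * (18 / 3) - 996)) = -868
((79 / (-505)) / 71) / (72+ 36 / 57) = -1501 / 49479900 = -0.00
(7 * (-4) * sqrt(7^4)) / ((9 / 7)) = -9604 / 9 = -1067.11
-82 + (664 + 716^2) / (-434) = -274454 / 217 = -1264.76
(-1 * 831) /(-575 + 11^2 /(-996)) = 827676 /572821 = 1.44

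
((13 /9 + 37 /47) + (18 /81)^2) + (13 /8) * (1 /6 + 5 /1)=650351 /60912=10.68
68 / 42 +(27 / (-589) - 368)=-4532333 / 12369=-366.43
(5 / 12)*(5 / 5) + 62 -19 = 521 / 12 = 43.42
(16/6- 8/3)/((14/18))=0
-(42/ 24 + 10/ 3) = -61/ 12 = -5.08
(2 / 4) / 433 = 1 / 866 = 0.00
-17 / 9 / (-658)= 17 / 5922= 0.00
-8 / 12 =-2 / 3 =-0.67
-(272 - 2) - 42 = -312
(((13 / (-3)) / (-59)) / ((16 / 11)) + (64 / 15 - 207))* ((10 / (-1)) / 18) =956663 / 8496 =112.60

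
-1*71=-71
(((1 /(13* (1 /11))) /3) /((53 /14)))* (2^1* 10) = 3080 /2067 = 1.49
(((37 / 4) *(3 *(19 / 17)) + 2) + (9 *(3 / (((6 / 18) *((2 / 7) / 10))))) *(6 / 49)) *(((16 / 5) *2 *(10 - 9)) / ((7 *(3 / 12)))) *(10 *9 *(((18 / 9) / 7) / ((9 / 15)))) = 59583.88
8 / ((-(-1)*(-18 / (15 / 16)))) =-5 / 12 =-0.42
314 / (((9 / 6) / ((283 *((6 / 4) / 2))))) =44431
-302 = -302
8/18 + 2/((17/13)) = 302/153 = 1.97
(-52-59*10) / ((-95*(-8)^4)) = 321 / 194560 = 0.00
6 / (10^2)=3 / 50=0.06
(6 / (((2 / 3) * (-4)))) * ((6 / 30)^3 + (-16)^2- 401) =40779 / 125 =326.23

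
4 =4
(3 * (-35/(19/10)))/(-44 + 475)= -1050/8189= -0.13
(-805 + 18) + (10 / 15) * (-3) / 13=-10233 / 13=-787.15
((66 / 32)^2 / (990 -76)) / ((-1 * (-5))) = 1089 / 1169920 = 0.00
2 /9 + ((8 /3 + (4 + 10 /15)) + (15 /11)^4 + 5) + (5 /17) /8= 287626733 /17920584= 16.05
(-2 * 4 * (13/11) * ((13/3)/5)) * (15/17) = -1352/187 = -7.23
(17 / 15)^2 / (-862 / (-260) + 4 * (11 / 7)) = 52598 / 393165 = 0.13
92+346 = 438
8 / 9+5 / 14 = 157 / 126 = 1.25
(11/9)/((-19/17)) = -187/171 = -1.09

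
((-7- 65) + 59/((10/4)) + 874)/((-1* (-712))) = 516/445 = 1.16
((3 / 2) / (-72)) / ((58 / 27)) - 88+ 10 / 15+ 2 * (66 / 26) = -2977375 / 36192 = -82.27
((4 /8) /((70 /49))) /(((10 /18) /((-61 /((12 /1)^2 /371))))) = -158417 /1600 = -99.01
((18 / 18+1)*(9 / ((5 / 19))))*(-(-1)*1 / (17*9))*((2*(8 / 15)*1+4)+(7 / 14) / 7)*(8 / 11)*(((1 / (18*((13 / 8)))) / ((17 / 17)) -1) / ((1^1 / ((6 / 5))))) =-2851216 / 1472625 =-1.94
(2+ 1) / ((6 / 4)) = 2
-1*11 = -11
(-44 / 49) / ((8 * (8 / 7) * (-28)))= 0.00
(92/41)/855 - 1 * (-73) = 2559107/35055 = 73.00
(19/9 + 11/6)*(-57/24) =-1349/144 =-9.37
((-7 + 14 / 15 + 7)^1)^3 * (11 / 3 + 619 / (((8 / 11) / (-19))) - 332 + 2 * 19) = -135512783 / 10125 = -13383.98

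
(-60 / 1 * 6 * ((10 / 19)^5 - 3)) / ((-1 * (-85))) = 527637384 / 42093683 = 12.53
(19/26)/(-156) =-19/4056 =-0.00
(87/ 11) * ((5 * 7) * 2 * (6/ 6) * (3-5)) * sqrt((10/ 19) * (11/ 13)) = -738.93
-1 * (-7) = 7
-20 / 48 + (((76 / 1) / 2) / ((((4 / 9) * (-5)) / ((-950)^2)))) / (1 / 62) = -11481966005 / 12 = -956830500.42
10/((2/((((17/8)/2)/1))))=85/16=5.31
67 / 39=1.72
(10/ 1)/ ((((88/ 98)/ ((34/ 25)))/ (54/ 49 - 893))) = -67541/ 5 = -13508.20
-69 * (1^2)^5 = -69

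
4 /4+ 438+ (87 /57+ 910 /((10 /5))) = 17015 /19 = 895.53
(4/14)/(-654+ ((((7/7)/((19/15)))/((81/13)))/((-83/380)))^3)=-11254483521/25769202279569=-0.00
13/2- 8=-3/2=-1.50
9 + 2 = 11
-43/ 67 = -0.64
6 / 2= 3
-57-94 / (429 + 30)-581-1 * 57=-319099 / 459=-695.20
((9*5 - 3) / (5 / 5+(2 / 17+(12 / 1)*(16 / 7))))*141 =704718 / 3397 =207.45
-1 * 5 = -5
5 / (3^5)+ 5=1220 / 243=5.02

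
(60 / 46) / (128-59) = 10 / 529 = 0.02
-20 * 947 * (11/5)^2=-458348/5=-91669.60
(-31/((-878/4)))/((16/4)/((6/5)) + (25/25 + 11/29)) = 0.03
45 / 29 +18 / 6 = 132 / 29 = 4.55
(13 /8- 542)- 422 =-7699 /8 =-962.38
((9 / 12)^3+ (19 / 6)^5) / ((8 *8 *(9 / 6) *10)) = 4958759 / 14929920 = 0.33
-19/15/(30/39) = -1.65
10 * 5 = 50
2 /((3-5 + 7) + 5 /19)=19 /50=0.38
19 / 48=0.40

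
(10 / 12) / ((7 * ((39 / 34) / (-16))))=-1360 / 819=-1.66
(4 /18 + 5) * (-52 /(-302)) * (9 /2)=611 /151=4.05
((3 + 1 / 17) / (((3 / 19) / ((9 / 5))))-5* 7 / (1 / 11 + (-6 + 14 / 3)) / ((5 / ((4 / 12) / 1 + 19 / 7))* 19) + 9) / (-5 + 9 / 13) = -5505929 / 529720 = -10.39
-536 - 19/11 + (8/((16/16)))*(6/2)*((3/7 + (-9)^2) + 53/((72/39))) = 162128/77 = 2105.56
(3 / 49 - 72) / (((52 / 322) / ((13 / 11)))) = -81075 / 154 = -526.46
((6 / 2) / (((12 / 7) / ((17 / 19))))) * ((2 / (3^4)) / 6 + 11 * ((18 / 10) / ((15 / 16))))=15271151 / 461700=33.08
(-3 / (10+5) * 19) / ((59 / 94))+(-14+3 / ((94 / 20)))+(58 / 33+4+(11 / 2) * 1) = -8.16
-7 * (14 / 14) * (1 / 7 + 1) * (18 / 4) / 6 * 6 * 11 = -396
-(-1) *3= 3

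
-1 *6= -6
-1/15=-0.07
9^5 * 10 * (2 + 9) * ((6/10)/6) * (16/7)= 10392624/7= 1484660.57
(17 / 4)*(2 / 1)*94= 799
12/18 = 2/3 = 0.67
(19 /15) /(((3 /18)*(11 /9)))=342 /55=6.22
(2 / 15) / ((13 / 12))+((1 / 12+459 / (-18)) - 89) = -89149 / 780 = -114.29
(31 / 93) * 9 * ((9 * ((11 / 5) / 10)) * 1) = 297 / 50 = 5.94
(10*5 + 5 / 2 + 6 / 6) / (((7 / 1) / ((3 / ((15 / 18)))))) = 963 / 35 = 27.51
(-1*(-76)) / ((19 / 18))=72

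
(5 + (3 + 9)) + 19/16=18.19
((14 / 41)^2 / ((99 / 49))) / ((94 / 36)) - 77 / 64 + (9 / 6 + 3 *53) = 8861469327 / 55620928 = 159.32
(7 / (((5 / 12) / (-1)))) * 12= -201.60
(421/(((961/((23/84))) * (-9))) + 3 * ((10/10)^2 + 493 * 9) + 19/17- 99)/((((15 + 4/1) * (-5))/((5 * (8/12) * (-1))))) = 163229091173/351997002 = 463.72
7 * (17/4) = 119/4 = 29.75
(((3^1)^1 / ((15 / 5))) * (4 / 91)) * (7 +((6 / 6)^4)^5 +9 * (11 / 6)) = 14 / 13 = 1.08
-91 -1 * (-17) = -74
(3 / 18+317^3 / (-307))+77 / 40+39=-103721.17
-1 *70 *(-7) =490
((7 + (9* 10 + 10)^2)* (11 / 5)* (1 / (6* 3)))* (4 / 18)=110077 / 405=271.80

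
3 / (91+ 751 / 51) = 153 / 5392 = 0.03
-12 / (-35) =12 / 35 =0.34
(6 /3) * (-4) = -8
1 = 1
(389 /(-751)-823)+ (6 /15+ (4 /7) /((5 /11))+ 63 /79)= -1704950393 /2076515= -821.06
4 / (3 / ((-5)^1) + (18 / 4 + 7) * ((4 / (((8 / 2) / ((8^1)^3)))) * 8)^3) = 20 / 3951369912317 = 0.00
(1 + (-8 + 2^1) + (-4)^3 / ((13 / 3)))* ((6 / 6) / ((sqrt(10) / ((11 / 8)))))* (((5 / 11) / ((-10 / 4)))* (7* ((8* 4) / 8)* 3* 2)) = 262.57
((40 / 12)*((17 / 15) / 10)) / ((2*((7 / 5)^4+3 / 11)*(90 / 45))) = 23375 / 1018296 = 0.02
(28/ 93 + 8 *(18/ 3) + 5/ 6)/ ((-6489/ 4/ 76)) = -1389128/ 603477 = -2.30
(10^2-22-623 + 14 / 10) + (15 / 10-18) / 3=-5491 / 10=-549.10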